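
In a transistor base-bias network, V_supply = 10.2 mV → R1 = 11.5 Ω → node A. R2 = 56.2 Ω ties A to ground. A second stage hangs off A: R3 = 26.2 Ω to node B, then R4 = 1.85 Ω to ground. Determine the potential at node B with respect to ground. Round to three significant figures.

V_B ≈ 0.417 mV

Looking into the second stage from A: R3 + R4 = 28.05 Ω appears in parallel with R2.
R2 ‖ (R3+R4) = 18.71 Ω.
V_A = 10.2 × 18.71/(11.5 + 18.71) = 6.317 mV.
Stage 2 is unloaded, so V_B = V_A · R4/(R3+R4) = 6.317 × 1.85/28.05 = 0.4167 mV.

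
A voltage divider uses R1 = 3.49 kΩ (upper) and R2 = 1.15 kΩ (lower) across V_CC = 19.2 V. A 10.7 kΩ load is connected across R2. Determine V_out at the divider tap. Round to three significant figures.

R2 ‖ R_L = (1.15 × 10.7)/(1.15 + 10.7) = 1.038 kΩ.
Then V_out = V_CC · R2'/(R1 + R2') = 19.2 × 1.038/4.528 = 4.403 V.

V_out ≈ 4.40 V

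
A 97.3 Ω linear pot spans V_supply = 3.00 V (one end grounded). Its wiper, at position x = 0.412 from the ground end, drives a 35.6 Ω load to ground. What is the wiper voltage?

Lower segment x·R_p = 40.09 Ω; upper segment (1−x)·R_p = 57.21 Ω.
R_L loads the lower segment: effective lower R = 18.86 Ω.
Then V_out = V_supply · 18.86/(57.21 + 18.86) = 0.7436 V.

V_out ≈ 0.744 V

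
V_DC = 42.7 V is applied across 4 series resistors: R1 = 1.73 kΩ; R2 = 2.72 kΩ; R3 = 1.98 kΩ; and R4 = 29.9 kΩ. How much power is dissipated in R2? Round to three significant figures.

The common current is I = 42.7/36.33 = 1.175 mA.
P = I²R = 1.381 × 2.72 = 3.757 mW.

P ≈ 3.76 mW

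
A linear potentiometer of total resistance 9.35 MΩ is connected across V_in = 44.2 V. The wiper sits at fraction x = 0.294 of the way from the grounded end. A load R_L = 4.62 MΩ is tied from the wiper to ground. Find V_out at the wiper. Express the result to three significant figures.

The pot divides into 6.601 MΩ above the wiper and 2.749 MΩ below.
R_L loads the lower segment: effective lower R = 1.723 MΩ.
V_out = 44.2 × 1.723/(6.601 + 1.723) = 9.151 V.

V_out ≈ 9.15 V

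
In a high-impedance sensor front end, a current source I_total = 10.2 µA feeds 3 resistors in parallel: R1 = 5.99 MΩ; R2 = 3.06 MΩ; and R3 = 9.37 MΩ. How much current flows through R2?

I ≈ 5.55 µA

Total conductance ΣG = 1/5.99 + 1/3.06 + 1/9.37 = 0.6005 (units of 1/MΩ).
Current divider: I(R2) = I_total · G_k/ΣG = 10.2 × (0.3268/0.6005) = 10.2 × 0.5442 = 5.551 µA.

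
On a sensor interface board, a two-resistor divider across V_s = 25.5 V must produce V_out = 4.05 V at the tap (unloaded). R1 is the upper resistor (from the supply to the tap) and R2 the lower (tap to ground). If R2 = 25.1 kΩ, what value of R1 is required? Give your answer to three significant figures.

R1 ≈ 133 kΩ

Required fraction k = V_out/V_s = 0.1588.
Rearranging, R1 = R2·(1−k)/k = 25.1 × 5.296 = 132.9 kΩ.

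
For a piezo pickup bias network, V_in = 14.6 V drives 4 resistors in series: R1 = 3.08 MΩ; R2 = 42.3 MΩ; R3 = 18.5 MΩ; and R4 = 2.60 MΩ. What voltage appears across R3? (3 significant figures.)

ΣR = 3.08 + 42.3 + 18.5 + 2.60 = 66.48 MΩ.
By the voltage-divider rule, V = 14.6 × 18.50/66.48 = 4.063 V.

V ≈ 4.06 V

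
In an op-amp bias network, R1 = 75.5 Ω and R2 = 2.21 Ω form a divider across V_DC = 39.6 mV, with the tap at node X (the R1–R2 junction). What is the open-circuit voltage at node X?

With X open, the divider is unloaded: V_th = 39.6 × 2.21/77.71 = 1.126 mV.

V_th ≈ 1.13 mV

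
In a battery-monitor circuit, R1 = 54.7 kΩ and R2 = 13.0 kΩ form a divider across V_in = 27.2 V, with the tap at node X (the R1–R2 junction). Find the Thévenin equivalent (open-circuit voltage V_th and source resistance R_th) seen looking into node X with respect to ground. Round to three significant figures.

Open-circuit (no load on X): V_th = V_in · R2/(R1 + R2) = 27.2 × 13.0/(54.70 + 13.0) = 5.223 V.
With V_in suppressed (replaced by a short), R_th = R1 ‖ R2 = (54.70 × 13.0)/(54.70 + 13.0) = 10.50 kΩ.

V_th ≈ 5.22 V, R_th ≈ 10.5 kΩ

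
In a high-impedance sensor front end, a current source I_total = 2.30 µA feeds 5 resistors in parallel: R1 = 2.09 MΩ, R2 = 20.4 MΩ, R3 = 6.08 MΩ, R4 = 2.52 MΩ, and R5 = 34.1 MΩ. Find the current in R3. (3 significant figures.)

I ≈ 0.338 µA

Conductances: ΣG = 1/2.09 + 1/20.4 + 1/6.08 + 1/2.52 + 1/34.1 = 1.118 (1/MΩ).
By the current-divider rule, I = I_total · G_k/ΣG = 2.30 × 0.1471 = 0.3383 µA.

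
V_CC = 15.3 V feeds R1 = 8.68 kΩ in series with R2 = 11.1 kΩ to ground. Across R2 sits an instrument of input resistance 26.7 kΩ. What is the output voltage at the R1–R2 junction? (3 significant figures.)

First combine the lower leg with the load: R2 ‖ R_L = 7.840 kΩ.
Now apply the divider: V_out = 15.3 × 0.4746 = 7.261 V.

V_out ≈ 7.26 V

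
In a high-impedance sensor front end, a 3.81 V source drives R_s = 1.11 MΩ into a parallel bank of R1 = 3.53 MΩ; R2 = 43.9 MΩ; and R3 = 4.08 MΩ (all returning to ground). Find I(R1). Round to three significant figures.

Equivalent of the parallel group: R_p = 1.814 MΩ.
V_A = 3.81 × 1.814/2.924 = 2.364 V.
I(R1) = V_A / R1 = 2.364/3.53 = 0.6696 µA.

I ≈ 0.670 µA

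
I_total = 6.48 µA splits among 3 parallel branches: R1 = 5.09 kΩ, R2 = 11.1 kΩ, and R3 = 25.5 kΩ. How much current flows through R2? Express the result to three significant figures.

I ≈ 1.79 µA

Total conductance ΣG = 1/5.09 + 1/11.1 + 1/25.5 = 0.3258 (units of 1/kΩ).
By the current-divider rule, I = I_total · G_k/ΣG = 6.48 × 0.2765 = 1.792 µA.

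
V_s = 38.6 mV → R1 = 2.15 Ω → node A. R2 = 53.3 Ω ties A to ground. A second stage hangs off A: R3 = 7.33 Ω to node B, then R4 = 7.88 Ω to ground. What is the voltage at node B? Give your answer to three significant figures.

V_B ≈ 16.9 mV

Looking into the second stage from A: R3 + R4 = 15.21 Ω appears in parallel with R2.
R2 ‖ (R3+R4) = 11.83 Ω.
So V_A = 38.6 × 0.8462 = 32.67 mV.
V_B = V_A × 0.5181 = 16.92 mV.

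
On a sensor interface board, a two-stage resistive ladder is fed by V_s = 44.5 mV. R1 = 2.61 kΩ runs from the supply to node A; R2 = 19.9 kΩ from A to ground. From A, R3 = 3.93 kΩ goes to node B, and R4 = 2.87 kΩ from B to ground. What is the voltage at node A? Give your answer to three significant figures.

V_A ≈ 29.4 mV

Node A sees R2 in parallel with the series input of stage 2, R3 + R4 = 6.800 kΩ.
R2 ‖ (R3+R4) = 5.068 kΩ.
So V_A = 44.5 × 0.6601 = 29.37 mV.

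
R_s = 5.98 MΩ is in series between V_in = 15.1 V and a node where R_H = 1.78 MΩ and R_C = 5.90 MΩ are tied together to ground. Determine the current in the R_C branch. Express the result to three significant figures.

I ≈ 0.476 µA

Equivalent of the parallel group: R_p = 1.367 MΩ.
V_A by voltage divider: V_A = 15.1 × 1.367/(5.98 + 1.367) = 2.810 V.
Branch current I = V_A/R_C = 2.810/5.90 = 0.4763 µA.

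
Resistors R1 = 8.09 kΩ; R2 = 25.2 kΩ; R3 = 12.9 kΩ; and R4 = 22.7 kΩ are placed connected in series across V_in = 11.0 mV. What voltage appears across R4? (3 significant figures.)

V ≈ 3.62 mV

ΣR = 8.09 + 25.2 + 12.9 + 22.7 = 68.89 kΩ.
Voltage divider: V = V_in · (22.70 / 68.89) = 11.0 × 0.3295 = 3.625 mV.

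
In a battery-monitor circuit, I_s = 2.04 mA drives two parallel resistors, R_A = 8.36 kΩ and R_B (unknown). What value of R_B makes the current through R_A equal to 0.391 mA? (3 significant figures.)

In a two-way split, I_A/I_s = R_B/(R_A + R_B).
With f = 0.1917, R_B = R_A · f/(1−f) = 8.36 × 0.2371 = 1.982 kΩ.

R_B ≈ 1.98 kΩ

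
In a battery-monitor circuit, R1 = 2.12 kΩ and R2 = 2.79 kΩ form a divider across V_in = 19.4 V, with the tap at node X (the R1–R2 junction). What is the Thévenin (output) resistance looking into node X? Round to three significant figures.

Looking into X with the source shorted: R_th = R1·R2/(R1+R2) = 2.120 × 2.79/4.910 = 1.205 kΩ.

R_th ≈ 1.20 kΩ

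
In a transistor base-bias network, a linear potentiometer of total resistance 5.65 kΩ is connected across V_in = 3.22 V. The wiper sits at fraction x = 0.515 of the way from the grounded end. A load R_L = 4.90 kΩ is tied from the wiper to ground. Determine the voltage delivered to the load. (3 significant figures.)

Split the track: R_lower = x·R_p = 2.910 kΩ, R_upper = (1−x)·R_p = 2.740 kΩ.
R_L loads the lower segment: effective lower R = 1.826 kΩ.
Loaded-divider output: V_out = 3.22 × 0.3998 = 1.287 V.
(Unloaded: V_out = x·V_in = 1.66 V.)

V_out ≈ 1.29 V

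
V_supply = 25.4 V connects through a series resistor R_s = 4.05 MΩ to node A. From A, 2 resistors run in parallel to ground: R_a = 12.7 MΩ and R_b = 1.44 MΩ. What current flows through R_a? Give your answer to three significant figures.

Parallel bank: R_p = 1/(1/12.7 + 1/1.44) = 1.293 MΩ.
V_A by voltage divider: V_A = 25.4 × 1.293/(4.05 + 1.293) = 6.148 V.
I(R_a) = V_A / R_a = 6.148/12.7 = 0.4841 µA.

I ≈ 0.484 µA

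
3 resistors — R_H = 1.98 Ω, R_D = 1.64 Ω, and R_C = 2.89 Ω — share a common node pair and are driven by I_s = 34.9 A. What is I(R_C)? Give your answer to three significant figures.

ΣG = 1/1.98 + 1/1.64 + 1/2.89 = 1.461.
By the current-divider rule, I = I_s · G_k/ΣG = 34.9 × 0.2369 = 8.267 A.

I ≈ 8.27 A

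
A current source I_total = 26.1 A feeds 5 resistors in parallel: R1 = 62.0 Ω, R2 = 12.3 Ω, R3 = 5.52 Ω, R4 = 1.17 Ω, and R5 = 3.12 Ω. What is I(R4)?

I ≈ 15.3 A

Conductances: ΣG = 1/62.0 + 1/12.3 + 1/5.52 + 1/1.17 + 1/3.12 = 1.454 (1/Ω).
R4 takes the fraction G_k/ΣG = 0.8547/1.454 = 0.5879, so I = 26.1 × 0.5879 = 15.34 A.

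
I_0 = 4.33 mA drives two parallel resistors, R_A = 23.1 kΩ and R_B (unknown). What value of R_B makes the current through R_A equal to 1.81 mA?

Two-branch current divider: I_A = I_0 · R_B/(R_A + R_B).
With f = 0.4180, R_B = R_A · f/(1−f) = 23.1 × 0.7183 = 16.59 kΩ.

R_B ≈ 16.6 kΩ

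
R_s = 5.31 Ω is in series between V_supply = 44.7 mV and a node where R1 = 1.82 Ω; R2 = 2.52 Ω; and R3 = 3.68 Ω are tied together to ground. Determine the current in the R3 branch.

I ≈ 1.63 mA

Parallel bank: R_p = 1/(1/1.82 + 1/2.52 + 1/3.68) = 0.8210 Ω.
V_A by voltage divider: V_A = 44.7 × 0.8210/(5.31 + 0.8210) = 5.986 mV.
I(R3) = V_A / R3 = 5.986/3.68 = 1.627 mA.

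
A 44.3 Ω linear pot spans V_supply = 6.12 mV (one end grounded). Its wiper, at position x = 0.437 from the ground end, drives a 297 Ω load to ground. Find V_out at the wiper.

The pot divides into 24.94 Ω above the wiper and 19.36 Ω below.
R_L loads the lower segment: effective lower R = 18.17 Ω.
Then V_out = V_supply · 18.17/(24.94 + 18.17) = 2.580 mV.

V_out ≈ 2.58 mV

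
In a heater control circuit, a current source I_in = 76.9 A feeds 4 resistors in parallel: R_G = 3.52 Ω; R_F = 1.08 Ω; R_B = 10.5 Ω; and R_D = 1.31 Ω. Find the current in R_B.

Total conductance ΣG = 1/3.52 + 1/1.08 + 1/10.5 + 1/1.31 = 2.069 (units of 1/Ω).
Current divider: I(R_B) = I_in · G_k/ΣG = 76.9 × (0.09524/2.069) = 76.9 × 0.04604 = 3.540 A.

I ≈ 3.54 A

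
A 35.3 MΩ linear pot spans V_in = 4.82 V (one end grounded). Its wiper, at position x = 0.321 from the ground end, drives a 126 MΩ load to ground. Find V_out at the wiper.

V_out ≈ 1.46 V

Lower segment x·R_p = 11.33 MΩ; upper segment (1−x)·R_p = 23.97 MΩ.
(x·R_p) ‖ R_L = 10.40 MΩ.
Then V_out = V_in · 10.40/(23.97 + 10.40) = 1.458 V.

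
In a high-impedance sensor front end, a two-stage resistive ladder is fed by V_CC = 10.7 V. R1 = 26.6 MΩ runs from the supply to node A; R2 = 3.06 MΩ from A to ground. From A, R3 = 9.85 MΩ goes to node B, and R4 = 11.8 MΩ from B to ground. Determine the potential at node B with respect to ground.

V_B ≈ 0.534 V

The second stage (R3 + R4 = 21.65 MΩ) loads node A in parallel with R2.
Effective lower resistance at A: R2 ‖ 21.65 = 2.681 MΩ.
V_A = 10.7 × 2.681/(26.6 + 2.681) = 0.9797 V.
Then the unloaded second divider: V_B = V_A × R4/(R3+R4) = 0.9797 × 0.5450 = 0.5340 V.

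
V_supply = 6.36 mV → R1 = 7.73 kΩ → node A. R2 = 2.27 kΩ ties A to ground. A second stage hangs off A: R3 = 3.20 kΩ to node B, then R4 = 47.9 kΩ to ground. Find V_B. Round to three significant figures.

Looking into the second stage from A: R3 + R4 = 51.10 kΩ appears in parallel with R2.
Effective lower resistance at A: R2 ‖ 51.10 = 2.173 kΩ.
So V_A = 6.36 × 0.2195 = 1.396 mV.
Stage 2 is unloaded, so V_B = V_A · R4/(R3+R4) = 1.396 × 47.9/51.10 = 1.308 mV.

V_B ≈ 1.31 mV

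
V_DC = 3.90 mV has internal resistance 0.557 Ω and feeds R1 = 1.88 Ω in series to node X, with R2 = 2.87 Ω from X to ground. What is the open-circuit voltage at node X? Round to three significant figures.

V_th ≈ 2.11 mV

R1' = 0.557 + 1.88 = 2.437 Ω (source resistance + R1).
V_th is the unloaded tap voltage: V_DC · R2/(R1'+R2) = 3.90 × 0.5408 = 2.109 mV.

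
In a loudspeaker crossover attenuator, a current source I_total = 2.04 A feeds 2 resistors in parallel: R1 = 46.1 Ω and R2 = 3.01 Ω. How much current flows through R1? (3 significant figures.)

I ≈ 0.125 A

Two-branch current divider: I_k = I_total · R_other/(R_1 + R_2).
So I = 2.04 × 3.01/49.11 = 0.1250 A.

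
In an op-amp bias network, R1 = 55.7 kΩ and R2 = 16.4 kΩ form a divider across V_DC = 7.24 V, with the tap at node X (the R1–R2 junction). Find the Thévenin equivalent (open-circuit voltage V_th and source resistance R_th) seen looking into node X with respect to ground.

V_th ≈ 1.65 V, R_th ≈ 12.7 kΩ

V_th is the unloaded tap voltage: V_DC · R2/(R1+R2) = 7.24 × 0.2275 = 1.647 V.
With V_DC suppressed (replaced by a short), R_th = R1 ‖ R2 = (55.70 × 16.4)/(55.70 + 16.4) = 12.67 kΩ.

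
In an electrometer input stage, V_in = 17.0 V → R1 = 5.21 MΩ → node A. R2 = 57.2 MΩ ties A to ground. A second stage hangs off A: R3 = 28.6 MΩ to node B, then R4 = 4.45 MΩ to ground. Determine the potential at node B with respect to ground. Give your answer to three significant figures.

V_B ≈ 1.83 V

The second stage (R3 + R4 = 33.05 MΩ) loads node A in parallel with R2.
Effective lower resistance at A: R2 ‖ 33.05 = 20.95 MΩ.
V_A = 17.0 × 20.95/(5.21 + 20.95) = 13.61 V.
Stage 2 is unloaded, so V_B = V_A · R4/(R3+R4) = 13.61 × 4.45/33.05 = 1.833 V.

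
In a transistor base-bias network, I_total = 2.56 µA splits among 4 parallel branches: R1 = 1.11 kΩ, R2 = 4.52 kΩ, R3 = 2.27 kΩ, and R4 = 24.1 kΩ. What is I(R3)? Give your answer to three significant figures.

I ≈ 0.703 µA

Conductances: ΣG = 1/1.11 + 1/4.52 + 1/2.27 + 1/24.1 = 1.604 (1/kΩ).
R3 takes the fraction G_k/ΣG = 0.4405/1.604 = 0.2746, so I = 2.56 × 0.2746 = 0.7030 µA.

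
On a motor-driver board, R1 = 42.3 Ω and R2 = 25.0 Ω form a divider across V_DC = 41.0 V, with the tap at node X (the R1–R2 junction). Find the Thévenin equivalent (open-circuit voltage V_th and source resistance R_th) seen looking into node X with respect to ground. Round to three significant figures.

V_th ≈ 15.2 V, R_th ≈ 15.7 Ω

Open-circuit (no load on X): V_th = V_DC · R2/(R1 + R2) = 41.0 × 25.0/(42.30 + 25.0) = 15.23 V.
With V_DC suppressed (replaced by a short), R_th = R1 ‖ R2 = (42.30 × 25.0)/(42.30 + 25.0) = 15.71 Ω.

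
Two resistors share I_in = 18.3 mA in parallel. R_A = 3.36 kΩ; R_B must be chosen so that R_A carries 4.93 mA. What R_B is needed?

Two-branch current divider: I_A = I_in · R_B/(R_A + R_B).
4.93/18.3 = R_B/(R_A + R_B) → R_B = R_A · (0.2694)/(1 − 0.2694) = 3.36 × 0.3687 = 1.239 kΩ.

R_B ≈ 1.24 kΩ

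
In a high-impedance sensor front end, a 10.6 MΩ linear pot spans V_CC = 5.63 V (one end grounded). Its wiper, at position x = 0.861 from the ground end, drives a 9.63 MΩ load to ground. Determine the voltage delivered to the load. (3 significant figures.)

V_out ≈ 4.28 V

The pot divides into 1.473 MΩ above the wiper and 9.127 MΩ below.
(x·R_p) ‖ R_L = 4.686 MΩ.
Then V_out = V_CC · 4.686/(1.473 + 4.686) = 4.283 V.
(Unloaded: V_out = x·V_CC = 4.85 V.)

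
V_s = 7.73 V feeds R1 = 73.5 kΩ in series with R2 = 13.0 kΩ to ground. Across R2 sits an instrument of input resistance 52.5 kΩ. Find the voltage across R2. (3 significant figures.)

The load sits in parallel with R2, giving an effective lower resistance R2' = R2·R_L/(R2+R_L) = 10.42 kΩ.
Then V_out = V_s · R2'/(R1 + R2') = 7.73 × 10.42/83.92 = 0.9598 V.

V_out ≈ 0.960 V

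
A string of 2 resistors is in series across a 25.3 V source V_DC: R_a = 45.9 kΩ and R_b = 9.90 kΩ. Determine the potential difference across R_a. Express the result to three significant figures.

V ≈ 20.8 V

Series total: ΣR = 45.9 + 9.90 = 55.80 kΩ.
Voltage divider: V = V_DC · (45.90 / 55.80) = 25.3 × 0.8226 = 20.81 V.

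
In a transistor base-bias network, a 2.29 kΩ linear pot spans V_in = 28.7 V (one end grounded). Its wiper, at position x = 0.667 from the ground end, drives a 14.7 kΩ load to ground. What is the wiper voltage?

V_out ≈ 18.5 V

Lower segment x·R_p = 1.527 kΩ; upper segment (1−x)·R_p = 0.7626 kΩ.
(x·R_p) ‖ R_L = 1.384 kΩ.
V_out = 28.7 × 1.384/(0.7626 + 1.384) = 18.50 V.
(Unloaded: V_out = x·V_in = 19.1 V.)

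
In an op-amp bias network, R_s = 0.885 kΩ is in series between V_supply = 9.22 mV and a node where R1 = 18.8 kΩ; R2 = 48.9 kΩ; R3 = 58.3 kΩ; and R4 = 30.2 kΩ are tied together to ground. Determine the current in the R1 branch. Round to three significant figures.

I ≈ 0.442 µA

Parallel bank: R_p = 1/(1/18.8 + 1/48.9 + 1/58.3 + 1/30.2) = 8.071 kΩ.
V_A by voltage divider: V_A = 9.22 × 8.071/(0.885 + 8.071) = 8.309 mV.
I(R1) = V_A / R1 = 8.309/18.8 = 0.4420 µA.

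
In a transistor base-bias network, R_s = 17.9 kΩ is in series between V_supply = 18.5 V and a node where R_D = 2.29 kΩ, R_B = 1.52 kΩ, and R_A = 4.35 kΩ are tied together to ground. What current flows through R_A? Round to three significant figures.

I ≈ 0.172 mA

Parallel bank: R_p = 1/(1/2.29 + 1/1.52 + 1/4.35) = 0.7550 kΩ.
V_A by voltage divider: V_A = 18.5 × 0.7550/(17.9 + 0.7550) = 0.7487 V.
I(R_A) = V_A / R_A = 0.7487/4.35 = 0.1721 mA.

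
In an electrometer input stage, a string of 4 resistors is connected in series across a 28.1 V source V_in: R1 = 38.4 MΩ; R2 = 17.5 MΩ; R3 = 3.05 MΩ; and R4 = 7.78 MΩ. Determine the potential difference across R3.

ΣR = 38.4 + 17.5 + 3.05 + 7.78 = 66.73 MΩ.
V = V_in · R/ΣR = 28.1 × 0.04571 = 1.284 V.

V ≈ 1.28 V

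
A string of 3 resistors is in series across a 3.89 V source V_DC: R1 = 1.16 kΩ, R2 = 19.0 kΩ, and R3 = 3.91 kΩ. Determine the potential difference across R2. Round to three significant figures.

Series total: ΣR = 1.16 + 19.0 + 3.91 = 24.07 kΩ.
By the voltage-divider rule, V = 3.89 × 19.00/24.07 = 3.071 V.

V ≈ 3.07 V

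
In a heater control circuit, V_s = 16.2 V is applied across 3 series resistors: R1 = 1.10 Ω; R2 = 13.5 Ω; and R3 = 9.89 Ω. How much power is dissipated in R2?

Series current I = V_s/ΣR = 16.2/24.49 = 0.6615 A.
P = I²R = 0.4376 × 13.5 = 5.907 W.

P ≈ 5.91 W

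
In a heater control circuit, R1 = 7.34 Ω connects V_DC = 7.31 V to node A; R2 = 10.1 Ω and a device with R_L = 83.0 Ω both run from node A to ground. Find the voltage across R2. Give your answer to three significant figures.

The load sits in parallel with R2, giving an effective lower resistance R2' = R2·R_L/(R2+R_L) = 9.004 Ω.
Now apply the divider: V_out = 7.31 × 0.5509 = 4.027 V.

V_out ≈ 4.03 V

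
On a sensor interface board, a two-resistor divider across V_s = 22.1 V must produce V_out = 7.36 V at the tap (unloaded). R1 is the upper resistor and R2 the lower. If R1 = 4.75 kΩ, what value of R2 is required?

V_out/V_s = R2/(R1+R2) = 0.3330.
R2 = R1 · 0.3330/(1 − 0.3330) = 2.372 kΩ.

R2 ≈ 2.37 kΩ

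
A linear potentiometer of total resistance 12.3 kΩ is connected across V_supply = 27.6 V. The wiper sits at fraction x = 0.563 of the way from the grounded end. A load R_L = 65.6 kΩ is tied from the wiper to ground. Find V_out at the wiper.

V_out ≈ 14.9 V

Lower segment x·R_p = 6.925 kΩ; upper segment (1−x)·R_p = 5.375 kΩ.
Lower segment in parallel with the load: 6.925 ‖ 65.6 = 6.264 kΩ.
Then V_out = V_supply · 6.264/(5.375 + 6.264) = 14.85 V.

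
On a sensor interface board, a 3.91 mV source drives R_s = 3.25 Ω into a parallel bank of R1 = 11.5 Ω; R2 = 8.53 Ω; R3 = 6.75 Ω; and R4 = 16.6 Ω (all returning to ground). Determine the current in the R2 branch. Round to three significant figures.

I ≈ 0.196 mA

Parallel bank: R_p = 1/(1/11.5 + 1/8.53 + 1/6.75 + 1/16.6) = 2.424 Ω.
V_A by voltage divider: V_A = 3.91 × 2.424/(3.25 + 2.424) = 1.670 mV.
I(R2) = V_A / R2 = 1.670/8.53 = 0.1958 mA.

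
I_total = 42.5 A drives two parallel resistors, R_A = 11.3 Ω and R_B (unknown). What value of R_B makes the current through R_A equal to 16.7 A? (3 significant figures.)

Two-branch current divider: I_A = I_total · R_B/(R_A + R_B).
16.7/42.5 = R_B/(R_A + R_B) → R_B = R_A · (0.3929)/(1 − 0.3929) = 11.3 × 0.6473 = 7.314 Ω.

R_B ≈ 7.31 Ω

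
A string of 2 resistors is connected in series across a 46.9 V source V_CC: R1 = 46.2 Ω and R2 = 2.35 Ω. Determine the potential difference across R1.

V ≈ 44.6 V

Series total: ΣR = 46.2 + 2.35 = 48.55 Ω.
V = V_CC · R/ΣR = 46.9 × 0.9516 = 44.63 V.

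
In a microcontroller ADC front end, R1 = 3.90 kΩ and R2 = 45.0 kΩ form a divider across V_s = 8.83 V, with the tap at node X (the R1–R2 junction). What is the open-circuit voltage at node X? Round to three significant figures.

V_th ≈ 8.13 V

With X open, the divider is unloaded: V_th = 8.83 × 45.0/48.90 = 8.126 V.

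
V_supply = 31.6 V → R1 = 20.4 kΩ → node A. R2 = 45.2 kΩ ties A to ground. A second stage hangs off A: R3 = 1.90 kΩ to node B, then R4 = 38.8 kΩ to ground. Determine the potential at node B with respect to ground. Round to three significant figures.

V_B ≈ 15.4 V

Looking into the second stage from A: R3 + R4 = 40.70 kΩ appears in parallel with R2.
Effective lower resistance at A: R2 ‖ 40.70 = 21.42 kΩ.
V_A = 31.6 × 21.42/(20.4 + 21.42) = 16.18 V.
Then the unloaded second divider: V_B = V_A × R4/(R3+R4) = 16.18 × 0.9533 = 15.43 V.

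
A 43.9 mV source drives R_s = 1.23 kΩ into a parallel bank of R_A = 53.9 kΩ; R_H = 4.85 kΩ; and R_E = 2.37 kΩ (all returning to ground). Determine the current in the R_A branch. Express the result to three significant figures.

I ≈ 0.454 µA

Parallel bank: R_p = 1/(1/53.9 + 1/4.85 + 1/2.37) = 1.546 kΩ.
V_A by voltage divider: V_A = 43.9 × 1.546/(1.23 + 1.546) = 24.45 mV.
I(R_A) = V_A / R_A = 24.45/53.9 = 0.4536 µA.
(Equivalently: I_total = 15.81 µA, then current-divider fraction G_k/ΣG = 0.02869.)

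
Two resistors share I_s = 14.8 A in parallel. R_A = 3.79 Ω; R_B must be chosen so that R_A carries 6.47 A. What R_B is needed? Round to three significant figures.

Two-branch current divider: I_A = I_s · R_B/(R_A + R_B).
6.47/14.8 = R_B/(R_A + R_B) → R_B = R_A · (0.4372)/(1 − 0.4372) = 3.79 × 0.7767 = 2.944 Ω.

R_B ≈ 2.94 Ω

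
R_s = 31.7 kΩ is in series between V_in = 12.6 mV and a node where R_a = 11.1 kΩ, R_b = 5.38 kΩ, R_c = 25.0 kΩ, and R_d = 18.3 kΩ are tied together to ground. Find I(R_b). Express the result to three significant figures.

Combine the parallel branches: R_p = (1/11.1 + 1/5.38 + 1/25.0 + 1/18.3)⁻¹ = 2.698 kΩ.
Node voltage V_A = V_in · R_p/(R_s + R_p) = 12.6 × 0.07844 = 0.9884 mV.
Branch current I = V_A/R_b = 0.9884/5.38 = 0.1837 µA.
(Equivalently: I_total = 0.3663 µA, then current-divider fraction G_k/ΣG = 0.5015.)

I ≈ 0.184 µA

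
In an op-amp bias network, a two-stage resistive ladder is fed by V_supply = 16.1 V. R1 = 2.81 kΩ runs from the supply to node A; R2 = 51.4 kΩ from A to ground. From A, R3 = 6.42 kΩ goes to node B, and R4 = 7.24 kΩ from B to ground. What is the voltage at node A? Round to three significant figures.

Looking into the second stage from A: R3 + R4 = 13.66 kΩ appears in parallel with R2.
R2 ‖ (R3+R4) = 10.79 kΩ.
V_A = 16.1 × 10.79/(2.81 + 10.79) = 12.77 V.

V_A ≈ 12.8 V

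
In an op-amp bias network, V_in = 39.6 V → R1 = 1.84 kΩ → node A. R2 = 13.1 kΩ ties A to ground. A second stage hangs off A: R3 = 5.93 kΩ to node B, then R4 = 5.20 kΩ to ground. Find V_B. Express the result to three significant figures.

V_B ≈ 14.2 V

Node A sees R2 in parallel with the series input of stage 2, R3 + R4 = 11.13 kΩ.
Effective lower resistance at A: R2 ‖ 11.13 = 6.017 kΩ.
V_A = 39.6 × 6.017/(1.84 + 6.017) = 30.33 V.
Stage 2 is unloaded, so V_B = V_A · R4/(R3+R4) = 30.33 × 5.20/11.13 = 14.17 V.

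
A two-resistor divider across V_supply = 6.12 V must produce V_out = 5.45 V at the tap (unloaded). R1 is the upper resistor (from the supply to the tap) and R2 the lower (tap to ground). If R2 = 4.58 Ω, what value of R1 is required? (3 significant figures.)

The divider ratio is R2/(R1+R2) = 5.45/6.12 = 0.8905.
Rearranging, R1 = R2·(1−k)/k = 4.58 × 0.1229 = 0.5630 Ω.

R1 ≈ 0.563 Ω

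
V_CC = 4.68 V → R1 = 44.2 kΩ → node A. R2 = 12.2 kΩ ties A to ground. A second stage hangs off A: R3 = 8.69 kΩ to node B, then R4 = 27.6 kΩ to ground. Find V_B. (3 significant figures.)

V_B ≈ 0.609 V

The second stage (R3 + R4 = 36.29 kΩ) loads node A in parallel with R2.
R2 ‖ (R3+R4) = 9.131 kΩ.
V_A = 4.68 × 9.131/(44.2 + 9.131) = 0.8012 V.
Stage 2 is unloaded, so V_B = V_A · R4/(R3+R4) = 0.8012 × 27.6/36.29 = 0.6094 V.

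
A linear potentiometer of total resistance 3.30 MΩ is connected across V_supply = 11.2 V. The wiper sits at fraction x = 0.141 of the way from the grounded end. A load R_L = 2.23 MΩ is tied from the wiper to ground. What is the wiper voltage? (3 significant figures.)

The pot divides into 2.835 MΩ above the wiper and 0.4653 MΩ below.
(x·R_p) ‖ R_L = 0.3850 MΩ.
Loaded-divider output: V_out = 11.2 × 0.1196 = 1.339 V.

V_out ≈ 1.34 V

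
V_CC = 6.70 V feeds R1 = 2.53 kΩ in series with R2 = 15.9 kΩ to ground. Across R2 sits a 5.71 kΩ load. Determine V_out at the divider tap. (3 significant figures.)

V_out ≈ 4.18 V

R2 ‖ R_L = (15.9 × 5.71)/(15.9 + 5.71) = 4.201 kΩ.
Then V_out = V_CC · R2'/(R1 + R2') = 6.70 × 4.201/6.731 = 4.182 V.
(Unloaded it would be 5.78 V; the load pulls it down.)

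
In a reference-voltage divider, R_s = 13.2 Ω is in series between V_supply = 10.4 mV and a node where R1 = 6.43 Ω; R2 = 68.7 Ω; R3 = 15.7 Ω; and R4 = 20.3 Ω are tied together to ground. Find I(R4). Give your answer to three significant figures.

I ≈ 0.108 mA

Equivalent of the parallel group: R_p = 3.533 Ω.
Node voltage V_A = V_supply · R_p/(R_s + R_p) = 10.4 × 0.2111 = 2.196 mV.
Branch current I = V_A/R4 = 2.196/20.3 = 0.1082 mA.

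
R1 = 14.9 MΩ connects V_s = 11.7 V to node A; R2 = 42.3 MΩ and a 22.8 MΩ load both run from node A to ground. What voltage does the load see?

V_out ≈ 5.83 V

R2 ‖ R_L = (42.3 × 22.8)/(42.3 + 22.8) = 14.81 MΩ.
Now apply the divider: V_out = 11.7 × 0.4986 = 5.833 V.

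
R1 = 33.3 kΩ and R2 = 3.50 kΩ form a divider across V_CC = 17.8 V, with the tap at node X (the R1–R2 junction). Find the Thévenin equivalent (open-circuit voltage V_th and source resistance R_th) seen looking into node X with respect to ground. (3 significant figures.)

V_th ≈ 1.69 V, R_th ≈ 3.17 kΩ

With X open, the divider is unloaded: V_th = 17.8 × 3.50/36.80 = 1.693 V.
Zeroing V_CC shorts the top of R1 to ground, so R_th = R1 ‖ R2 = 3.167 kΩ.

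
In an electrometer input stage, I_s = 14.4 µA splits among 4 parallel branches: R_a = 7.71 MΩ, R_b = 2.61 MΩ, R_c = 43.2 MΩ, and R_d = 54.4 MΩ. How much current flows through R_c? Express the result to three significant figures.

Total conductance ΣG = 1/7.71 + 1/2.61 + 1/43.2 + 1/54.4 = 0.5544 (units of 1/MΩ).
By the current-divider rule, I = I_s · G_k/ΣG = 14.4 × 0.04176 = 0.6013 µA.

I ≈ 0.601 µA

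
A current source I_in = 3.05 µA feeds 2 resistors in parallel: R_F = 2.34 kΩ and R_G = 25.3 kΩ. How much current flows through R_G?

Two-branch current divider: I_k = I_in · R_other/(R_1 + R_2).
I(R_G) = 3.05 × 2.34/(2.34 + 25.3) = 3.05 × 0.08466 = 0.2582 µA.

I ≈ 0.258 µA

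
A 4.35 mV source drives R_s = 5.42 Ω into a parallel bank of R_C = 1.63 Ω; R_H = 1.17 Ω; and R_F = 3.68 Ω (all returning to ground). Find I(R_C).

Equivalent of the parallel group: R_p = 0.5747 Ω.
V_A by voltage divider: V_A = 4.35 × 0.5747/(5.42 + 0.5747) = 0.4170 mV.
I(R_C) = V_A / R_C = 0.4170/1.63 = 0.2559 mA.
(Check via current divider: I_total = 0.7256 mA; share G_k/ΣG = 0.3526 → same result.)

I ≈ 0.256 mA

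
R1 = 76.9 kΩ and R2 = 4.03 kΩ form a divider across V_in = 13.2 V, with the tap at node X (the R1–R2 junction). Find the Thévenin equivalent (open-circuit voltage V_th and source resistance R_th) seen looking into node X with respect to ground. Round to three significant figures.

V_th ≈ 0.657 V, R_th ≈ 3.83 kΩ

Open-circuit (no load on X): V_th = V_in · R2/(R1 + R2) = 13.2 × 4.03/(76.90 + 4.03) = 0.6573 V.
With V_in suppressed (replaced by a short), R_th = R1 ‖ R2 = (76.90 × 4.03)/(76.90 + 4.03) = 3.829 kΩ.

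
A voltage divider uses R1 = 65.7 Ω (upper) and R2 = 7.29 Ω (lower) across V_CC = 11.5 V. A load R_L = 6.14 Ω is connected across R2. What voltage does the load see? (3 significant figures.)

R2 ‖ R_L = (7.29 × 6.14)/(7.29 + 6.14) = 3.333 Ω.
Now apply the divider: V_out = 11.5 × 0.04828 = 0.5552 V.
(Unloaded it would be 1.15 V; the load pulls it down.)

V_out ≈ 0.555 V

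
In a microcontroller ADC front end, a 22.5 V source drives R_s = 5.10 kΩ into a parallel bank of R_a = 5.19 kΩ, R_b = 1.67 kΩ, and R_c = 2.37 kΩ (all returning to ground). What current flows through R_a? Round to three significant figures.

Parallel bank: R_p = 1/(1/5.19 + 1/1.67 + 1/2.37) = 0.8241 kΩ.
V_A = 22.5 × 0.8241/5.924 = 3.130 V.
Branch current I = V_A/R_a = 3.130/5.19 = 0.6031 mA.

I ≈ 0.603 mA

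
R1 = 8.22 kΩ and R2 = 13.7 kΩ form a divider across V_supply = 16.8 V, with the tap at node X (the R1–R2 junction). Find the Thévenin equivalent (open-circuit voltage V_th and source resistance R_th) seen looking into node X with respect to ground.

Open-circuit (no load on X): V_th = V_supply · R2/(R1 + R2) = 16.8 × 13.7/(8.220 + 13.7) = 10.50 V.
With V_supply suppressed (replaced by a short), R_th = R1 ‖ R2 = (8.220 × 13.7)/(8.220 + 13.7) = 5.138 kΩ.

V_th ≈ 10.5 V, R_th ≈ 5.14 kΩ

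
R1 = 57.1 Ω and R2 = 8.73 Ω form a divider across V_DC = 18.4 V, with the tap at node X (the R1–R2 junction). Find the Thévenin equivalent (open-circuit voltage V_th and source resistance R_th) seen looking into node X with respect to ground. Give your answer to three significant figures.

V_th ≈ 2.44 V, R_th ≈ 7.57 Ω

V_th is the unloaded tap voltage: V_DC · R2/(R1+R2) = 18.4 × 0.1326 = 2.440 V.
With V_DC suppressed (replaced by a short), R_th = R1 ‖ R2 = (57.10 × 8.73)/(57.10 + 8.73) = 7.572 Ω.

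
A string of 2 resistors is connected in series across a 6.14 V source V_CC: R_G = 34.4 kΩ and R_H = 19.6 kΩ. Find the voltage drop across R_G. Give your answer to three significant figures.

V ≈ 3.91 V

Series total: ΣR = 34.4 + 19.6 = 54.00 kΩ.
By the voltage-divider rule, V = 6.14 × 34.40/54.00 = 3.911 V.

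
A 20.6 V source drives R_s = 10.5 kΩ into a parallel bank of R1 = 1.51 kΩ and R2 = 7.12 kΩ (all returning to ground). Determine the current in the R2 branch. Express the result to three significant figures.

Combine the parallel branches: R_p = (1/1.51 + 1/7.12)⁻¹ = 1.246 kΩ.
V_A = 20.6 × 1.246/11.75 = 2.185 V.
Branch current I = V_A/R2 = 2.185/7.12 = 0.3069 mA.
(Equivalently: I_total = 1.754 mA, then current-divider fraction G_k/ΣG = 0.1750.)

I ≈ 0.307 mA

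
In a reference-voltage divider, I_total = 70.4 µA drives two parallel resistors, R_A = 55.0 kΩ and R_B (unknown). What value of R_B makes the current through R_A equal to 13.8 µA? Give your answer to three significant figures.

R_B ≈ 13.4 kΩ

The fraction through R_A equals R_B/(R_A+R_B).
With f = 0.1960, R_B = R_A · f/(1−f) = 55.0 × 0.2438 = 13.41 kΩ.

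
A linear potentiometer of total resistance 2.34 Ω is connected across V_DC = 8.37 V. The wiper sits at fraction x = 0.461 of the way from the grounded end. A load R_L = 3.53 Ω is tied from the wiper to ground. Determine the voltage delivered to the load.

V_out ≈ 3.31 V

The pot divides into 1.261 Ω above the wiper and 1.079 Ω below.
Lower segment in parallel with the load: 1.079 ‖ 3.53 = 0.8262 Ω.
Then V_out = V_DC · 0.8262/(1.261 + 0.8262) = 3.313 V.
(Unloaded: V_out = x·V_DC = 3.86 V.)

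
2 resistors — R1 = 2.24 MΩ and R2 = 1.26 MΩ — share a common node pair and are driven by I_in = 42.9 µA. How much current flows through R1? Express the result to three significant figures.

Two-branch current divider: I_k = I_in · R_other/(R_1 + R_2).
So I = 42.9 × 1.26/3.500 = 15.44 µA.

I ≈ 15.4 µA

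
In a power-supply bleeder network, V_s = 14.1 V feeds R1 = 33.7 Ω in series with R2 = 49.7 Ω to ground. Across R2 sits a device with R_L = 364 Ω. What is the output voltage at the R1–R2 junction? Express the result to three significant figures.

The load sits in parallel with R2, giving an effective lower resistance R2' = R2·R_L/(R2+R_L) = 43.73 Ω.
Voltage divider with the loaded lower leg: V_out = 14.1 × 43.73/(33.7 + 43.73) = 14.1 × 0.5648 = 7.963 V.

V_out ≈ 7.96 V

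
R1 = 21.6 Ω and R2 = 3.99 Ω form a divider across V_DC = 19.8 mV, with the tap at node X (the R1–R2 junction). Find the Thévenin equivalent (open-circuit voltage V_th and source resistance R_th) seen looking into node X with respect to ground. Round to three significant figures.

V_th ≈ 3.09 mV, R_th ≈ 3.37 Ω

V_th is the unloaded tap voltage: V_DC · R2/(R1+R2) = 19.8 × 0.1559 = 3.087 mV.
Looking into X with the source shorted: R_th = R1·R2/(R1+R2) = 21.60 × 3.99/25.59 = 3.368 Ω.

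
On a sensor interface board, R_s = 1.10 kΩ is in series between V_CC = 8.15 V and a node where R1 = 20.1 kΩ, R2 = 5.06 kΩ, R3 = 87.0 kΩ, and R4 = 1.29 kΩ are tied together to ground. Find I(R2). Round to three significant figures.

Parallel bank: R_p = 1/(1/20.1 + 1/5.06 + 1/87.0 + 1/1.29) = 0.9671 kΩ.
Node voltage V_A = V_CC · R_p/(R_s + R_p) = 8.15 × 0.4678 = 3.813 V.
Branch current I = V_A/R2 = 3.813/5.06 = 0.7535 mA.
(Check via current divider: I_total = 3.943 mA; share G_k/ΣG = 0.1911 → same result.)

I ≈ 0.754 mA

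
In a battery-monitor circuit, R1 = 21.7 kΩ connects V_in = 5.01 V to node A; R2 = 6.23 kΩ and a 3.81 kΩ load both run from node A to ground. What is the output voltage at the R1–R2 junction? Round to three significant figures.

V_out ≈ 0.492 V

First combine the lower leg with the load: R2 ‖ R_L = 2.364 kΩ.
Now apply the divider: V_out = 5.01 × 0.09824 = 0.4922 V.
(Unloaded it would be 1.12 V; the load pulls it down.)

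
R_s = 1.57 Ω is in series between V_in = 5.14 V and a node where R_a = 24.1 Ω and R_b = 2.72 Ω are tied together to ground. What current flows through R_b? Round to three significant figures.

I ≈ 1.15 A

Equivalent of the parallel group: R_p = 2.444 Ω.
Node voltage V_A = V_in · R_p/(R_s + R_p) = 5.14 × 0.6089 = 3.130 V.
Branch current I = V_A/R_b = 3.130/2.72 = 1.151 A.
(Equivalently: I_total = 1.280 A, then current-divider fraction G_k/ΣG = 0.8986.)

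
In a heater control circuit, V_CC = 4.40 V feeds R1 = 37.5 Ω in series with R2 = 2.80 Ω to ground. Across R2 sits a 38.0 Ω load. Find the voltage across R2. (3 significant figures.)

The load sits in parallel with R2, giving an effective lower resistance R2' = R2·R_L/(R2+R_L) = 2.608 Ω.
Voltage divider with the loaded lower leg: V_out = 4.40 × 2.608/(37.5 + 2.608) = 4.40 × 0.06502 = 0.2861 V.

V_out ≈ 0.286 V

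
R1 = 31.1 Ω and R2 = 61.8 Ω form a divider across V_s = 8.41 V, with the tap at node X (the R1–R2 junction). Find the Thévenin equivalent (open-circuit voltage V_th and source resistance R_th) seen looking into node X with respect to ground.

Open-circuit (no load on X): V_th = V_s · R2/(R1 + R2) = 8.41 × 61.8/(31.10 + 61.8) = 5.595 V.
With V_s suppressed (replaced by a short), R_th = R1 ‖ R2 = (31.10 × 61.8)/(31.10 + 61.8) = 20.69 Ω.

V_th ≈ 5.59 V, R_th ≈ 20.7 Ω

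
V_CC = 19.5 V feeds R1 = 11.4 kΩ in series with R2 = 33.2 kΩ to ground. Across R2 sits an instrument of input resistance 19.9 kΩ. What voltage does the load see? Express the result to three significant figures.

First combine the lower leg with the load: R2 ‖ R_L = 12.44 kΩ.
Voltage divider with the loaded lower leg: V_out = 19.5 × 12.44/(11.4 + 12.44) = 19.5 × 0.5219 = 10.18 V.

V_out ≈ 10.2 V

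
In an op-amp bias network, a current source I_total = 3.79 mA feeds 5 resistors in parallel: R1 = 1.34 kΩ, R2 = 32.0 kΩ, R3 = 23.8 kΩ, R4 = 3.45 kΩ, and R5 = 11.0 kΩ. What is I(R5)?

I ≈ 0.287 mA

ΣG = 1/1.34 + 1/32.0 + 1/23.8 + 1/3.45 + 1/11.0 = 1.200.
By the current-divider rule, I = I_total · G_k/ΣG = 3.79 × 0.07574 = 0.2870 mA.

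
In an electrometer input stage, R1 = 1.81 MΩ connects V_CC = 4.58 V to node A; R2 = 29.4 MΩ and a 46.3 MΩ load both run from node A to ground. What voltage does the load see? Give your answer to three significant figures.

V_out ≈ 4.16 V

R2 ‖ R_L = (29.4 × 46.3)/(29.4 + 46.3) = 17.98 MΩ.
Then V_out = V_CC · R2'/(R1 + R2') = 4.58 × 17.98/19.79 = 4.161 V.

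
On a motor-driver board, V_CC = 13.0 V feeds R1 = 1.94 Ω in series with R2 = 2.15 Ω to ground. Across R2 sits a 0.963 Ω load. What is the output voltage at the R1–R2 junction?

V_out ≈ 3.32 V

First combine the lower leg with the load: R2 ‖ R_L = 0.6651 Ω.
Then V_out = V_CC · R2'/(R1 + R2') = 13.0 × 0.6651/2.605 = 3.319 V.
(Unloaded it would be 6.83 V; the load pulls it down.)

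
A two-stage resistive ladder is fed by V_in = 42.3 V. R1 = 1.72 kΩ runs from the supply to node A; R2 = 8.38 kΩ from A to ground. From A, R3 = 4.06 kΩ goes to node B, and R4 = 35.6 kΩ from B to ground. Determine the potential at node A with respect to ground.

V_A ≈ 33.9 V

Node A sees R2 in parallel with the series input of stage 2, R3 + R4 = 39.66 kΩ.
R2 ‖ (R3+R4) = 6.918 kΩ.
V_A = 42.3 × 6.918/(1.72 + 6.918) = 33.88 V.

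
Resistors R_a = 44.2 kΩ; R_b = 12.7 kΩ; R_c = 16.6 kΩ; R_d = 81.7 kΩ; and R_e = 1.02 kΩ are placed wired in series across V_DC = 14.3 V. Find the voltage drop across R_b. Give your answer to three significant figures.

Total series resistance ΣR = 44.2 + 12.7 + 16.6 + 81.7 + 1.02 = 156.2 kΩ.
V = V_DC · R/ΣR = 14.3 × 0.08130 = 1.163 V.

V ≈ 1.16 V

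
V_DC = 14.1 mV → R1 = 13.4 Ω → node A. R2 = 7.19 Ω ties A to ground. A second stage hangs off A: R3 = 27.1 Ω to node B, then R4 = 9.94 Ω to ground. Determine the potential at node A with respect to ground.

V_A ≈ 4.37 mV

Node A sees R2 in parallel with the series input of stage 2, R3 + R4 = 37.04 Ω.
R2 ‖ (R3+R4) = 6.021 Ω.
V_A = 14.1 × 6.021/(13.4 + 6.021) = 4.371 mV.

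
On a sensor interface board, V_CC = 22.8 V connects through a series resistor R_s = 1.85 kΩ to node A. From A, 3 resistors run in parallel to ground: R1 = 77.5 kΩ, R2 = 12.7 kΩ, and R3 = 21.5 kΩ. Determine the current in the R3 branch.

Equivalent of the parallel group: R_p = 7.238 kΩ.
V_A = 22.8 × 7.238/9.088 = 18.16 V.
Branch current I = V_A/R3 = 18.16/21.5 = 0.8446 mA.
(Check via current divider: I_total = 2.509 mA; share G_k/ΣG = 0.3367 → same result.)

I ≈ 0.845 mA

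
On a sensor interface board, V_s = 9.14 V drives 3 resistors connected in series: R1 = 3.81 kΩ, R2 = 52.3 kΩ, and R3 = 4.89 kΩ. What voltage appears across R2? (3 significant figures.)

V ≈ 7.84 V

Series total: ΣR = 3.81 + 52.3 + 4.89 = 61.00 kΩ.
Voltage divider: V = V_s · (52.30 / 61.00) = 9.14 × 0.8574 = 7.836 V.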